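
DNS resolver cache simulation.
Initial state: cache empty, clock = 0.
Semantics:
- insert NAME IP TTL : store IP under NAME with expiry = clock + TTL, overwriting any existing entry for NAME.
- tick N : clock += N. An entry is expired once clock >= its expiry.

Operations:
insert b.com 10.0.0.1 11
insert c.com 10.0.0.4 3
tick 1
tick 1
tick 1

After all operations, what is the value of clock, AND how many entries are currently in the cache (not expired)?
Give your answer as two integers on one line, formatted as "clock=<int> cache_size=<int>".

Answer: clock=3 cache_size=1

Derivation:
Op 1: insert b.com -> 10.0.0.1 (expiry=0+11=11). clock=0
Op 2: insert c.com -> 10.0.0.4 (expiry=0+3=3). clock=0
Op 3: tick 1 -> clock=1.
Op 4: tick 1 -> clock=2.
Op 5: tick 1 -> clock=3. purged={c.com}
Final clock = 3
Final cache (unexpired): {b.com} -> size=1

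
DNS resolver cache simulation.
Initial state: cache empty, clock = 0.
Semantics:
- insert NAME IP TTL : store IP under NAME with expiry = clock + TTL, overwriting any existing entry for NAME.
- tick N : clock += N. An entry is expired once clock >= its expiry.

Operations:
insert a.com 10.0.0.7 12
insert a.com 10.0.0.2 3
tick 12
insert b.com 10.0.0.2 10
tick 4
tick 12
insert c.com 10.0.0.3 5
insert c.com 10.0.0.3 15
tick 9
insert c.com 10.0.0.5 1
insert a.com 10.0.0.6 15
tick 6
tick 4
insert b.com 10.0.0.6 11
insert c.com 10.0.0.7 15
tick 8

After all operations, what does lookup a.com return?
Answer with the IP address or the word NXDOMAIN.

Op 1: insert a.com -> 10.0.0.7 (expiry=0+12=12). clock=0
Op 2: insert a.com -> 10.0.0.2 (expiry=0+3=3). clock=0
Op 3: tick 12 -> clock=12. purged={a.com}
Op 4: insert b.com -> 10.0.0.2 (expiry=12+10=22). clock=12
Op 5: tick 4 -> clock=16.
Op 6: tick 12 -> clock=28. purged={b.com}
Op 7: insert c.com -> 10.0.0.3 (expiry=28+5=33). clock=28
Op 8: insert c.com -> 10.0.0.3 (expiry=28+15=43). clock=28
Op 9: tick 9 -> clock=37.
Op 10: insert c.com -> 10.0.0.5 (expiry=37+1=38). clock=37
Op 11: insert a.com -> 10.0.0.6 (expiry=37+15=52). clock=37
Op 12: tick 6 -> clock=43. purged={c.com}
Op 13: tick 4 -> clock=47.
Op 14: insert b.com -> 10.0.0.6 (expiry=47+11=58). clock=47
Op 15: insert c.com -> 10.0.0.7 (expiry=47+15=62). clock=47
Op 16: tick 8 -> clock=55. purged={a.com}
lookup a.com: not in cache (expired or never inserted)

Answer: NXDOMAIN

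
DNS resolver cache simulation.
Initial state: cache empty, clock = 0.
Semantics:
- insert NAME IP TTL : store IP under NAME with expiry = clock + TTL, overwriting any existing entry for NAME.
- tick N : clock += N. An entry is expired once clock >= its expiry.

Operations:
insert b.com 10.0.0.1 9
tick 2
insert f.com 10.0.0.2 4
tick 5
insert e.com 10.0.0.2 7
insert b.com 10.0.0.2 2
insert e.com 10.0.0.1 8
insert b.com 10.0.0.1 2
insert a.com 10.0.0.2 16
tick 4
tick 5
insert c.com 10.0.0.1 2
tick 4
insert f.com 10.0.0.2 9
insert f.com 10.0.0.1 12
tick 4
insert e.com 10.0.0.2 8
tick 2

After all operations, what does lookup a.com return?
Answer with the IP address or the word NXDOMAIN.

Answer: NXDOMAIN

Derivation:
Op 1: insert b.com -> 10.0.0.1 (expiry=0+9=9). clock=0
Op 2: tick 2 -> clock=2.
Op 3: insert f.com -> 10.0.0.2 (expiry=2+4=6). clock=2
Op 4: tick 5 -> clock=7. purged={f.com}
Op 5: insert e.com -> 10.0.0.2 (expiry=7+7=14). clock=7
Op 6: insert b.com -> 10.0.0.2 (expiry=7+2=9). clock=7
Op 7: insert e.com -> 10.0.0.1 (expiry=7+8=15). clock=7
Op 8: insert b.com -> 10.0.0.1 (expiry=7+2=9). clock=7
Op 9: insert a.com -> 10.0.0.2 (expiry=7+16=23). clock=7
Op 10: tick 4 -> clock=11. purged={b.com}
Op 11: tick 5 -> clock=16. purged={e.com}
Op 12: insert c.com -> 10.0.0.1 (expiry=16+2=18). clock=16
Op 13: tick 4 -> clock=20. purged={c.com}
Op 14: insert f.com -> 10.0.0.2 (expiry=20+9=29). clock=20
Op 15: insert f.com -> 10.0.0.1 (expiry=20+12=32). clock=20
Op 16: tick 4 -> clock=24. purged={a.com}
Op 17: insert e.com -> 10.0.0.2 (expiry=24+8=32). clock=24
Op 18: tick 2 -> clock=26.
lookup a.com: not in cache (expired or never inserted)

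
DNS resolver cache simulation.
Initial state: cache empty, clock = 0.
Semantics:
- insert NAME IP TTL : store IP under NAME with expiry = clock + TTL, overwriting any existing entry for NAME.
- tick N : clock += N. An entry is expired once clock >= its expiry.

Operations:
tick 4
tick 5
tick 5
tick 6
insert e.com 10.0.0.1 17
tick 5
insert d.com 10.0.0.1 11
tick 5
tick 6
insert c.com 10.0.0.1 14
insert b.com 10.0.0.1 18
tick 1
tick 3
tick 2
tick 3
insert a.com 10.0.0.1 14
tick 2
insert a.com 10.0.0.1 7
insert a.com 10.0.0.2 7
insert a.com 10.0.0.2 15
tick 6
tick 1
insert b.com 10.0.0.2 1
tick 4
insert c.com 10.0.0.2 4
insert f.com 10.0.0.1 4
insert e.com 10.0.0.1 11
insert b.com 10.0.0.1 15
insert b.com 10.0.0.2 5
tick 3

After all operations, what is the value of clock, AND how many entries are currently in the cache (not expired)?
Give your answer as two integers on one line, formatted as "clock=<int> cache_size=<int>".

Answer: clock=61 cache_size=5

Derivation:
Op 1: tick 4 -> clock=4.
Op 2: tick 5 -> clock=9.
Op 3: tick 5 -> clock=14.
Op 4: tick 6 -> clock=20.
Op 5: insert e.com -> 10.0.0.1 (expiry=20+17=37). clock=20
Op 6: tick 5 -> clock=25.
Op 7: insert d.com -> 10.0.0.1 (expiry=25+11=36). clock=25
Op 8: tick 5 -> clock=30.
Op 9: tick 6 -> clock=36. purged={d.com}
Op 10: insert c.com -> 10.0.0.1 (expiry=36+14=50). clock=36
Op 11: insert b.com -> 10.0.0.1 (expiry=36+18=54). clock=36
Op 12: tick 1 -> clock=37. purged={e.com}
Op 13: tick 3 -> clock=40.
Op 14: tick 2 -> clock=42.
Op 15: tick 3 -> clock=45.
Op 16: insert a.com -> 10.0.0.1 (expiry=45+14=59). clock=45
Op 17: tick 2 -> clock=47.
Op 18: insert a.com -> 10.0.0.1 (expiry=47+7=54). clock=47
Op 19: insert a.com -> 10.0.0.2 (expiry=47+7=54). clock=47
Op 20: insert a.com -> 10.0.0.2 (expiry=47+15=62). clock=47
Op 21: tick 6 -> clock=53. purged={c.com}
Op 22: tick 1 -> clock=54. purged={b.com}
Op 23: insert b.com -> 10.0.0.2 (expiry=54+1=55). clock=54
Op 24: tick 4 -> clock=58. purged={b.com}
Op 25: insert c.com -> 10.0.0.2 (expiry=58+4=62). clock=58
Op 26: insert f.com -> 10.0.0.1 (expiry=58+4=62). clock=58
Op 27: insert e.com -> 10.0.0.1 (expiry=58+11=69). clock=58
Op 28: insert b.com -> 10.0.0.1 (expiry=58+15=73). clock=58
Op 29: insert b.com -> 10.0.0.2 (expiry=58+5=63). clock=58
Op 30: tick 3 -> clock=61.
Final clock = 61
Final cache (unexpired): {a.com,b.com,c.com,e.com,f.com} -> size=5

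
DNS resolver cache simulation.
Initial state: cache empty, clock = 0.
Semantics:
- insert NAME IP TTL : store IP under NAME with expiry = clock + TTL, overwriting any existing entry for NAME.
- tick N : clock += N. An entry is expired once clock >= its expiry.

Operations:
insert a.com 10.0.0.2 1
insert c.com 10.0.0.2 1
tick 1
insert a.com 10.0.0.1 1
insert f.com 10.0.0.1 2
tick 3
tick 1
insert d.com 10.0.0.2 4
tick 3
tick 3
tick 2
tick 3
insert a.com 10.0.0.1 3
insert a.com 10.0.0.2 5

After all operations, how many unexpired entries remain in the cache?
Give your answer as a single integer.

Op 1: insert a.com -> 10.0.0.2 (expiry=0+1=1). clock=0
Op 2: insert c.com -> 10.0.0.2 (expiry=0+1=1). clock=0
Op 3: tick 1 -> clock=1. purged={a.com,c.com}
Op 4: insert a.com -> 10.0.0.1 (expiry=1+1=2). clock=1
Op 5: insert f.com -> 10.0.0.1 (expiry=1+2=3). clock=1
Op 6: tick 3 -> clock=4. purged={a.com,f.com}
Op 7: tick 1 -> clock=5.
Op 8: insert d.com -> 10.0.0.2 (expiry=5+4=9). clock=5
Op 9: tick 3 -> clock=8.
Op 10: tick 3 -> clock=11. purged={d.com}
Op 11: tick 2 -> clock=13.
Op 12: tick 3 -> clock=16.
Op 13: insert a.com -> 10.0.0.1 (expiry=16+3=19). clock=16
Op 14: insert a.com -> 10.0.0.2 (expiry=16+5=21). clock=16
Final cache (unexpired): {a.com} -> size=1

Answer: 1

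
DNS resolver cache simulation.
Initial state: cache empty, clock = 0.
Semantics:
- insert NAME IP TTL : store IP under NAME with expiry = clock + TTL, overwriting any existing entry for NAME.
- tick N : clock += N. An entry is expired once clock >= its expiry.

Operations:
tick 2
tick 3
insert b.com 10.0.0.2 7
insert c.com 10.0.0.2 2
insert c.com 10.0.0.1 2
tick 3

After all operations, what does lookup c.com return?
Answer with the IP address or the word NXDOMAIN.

Op 1: tick 2 -> clock=2.
Op 2: tick 3 -> clock=5.
Op 3: insert b.com -> 10.0.0.2 (expiry=5+7=12). clock=5
Op 4: insert c.com -> 10.0.0.2 (expiry=5+2=7). clock=5
Op 5: insert c.com -> 10.0.0.1 (expiry=5+2=7). clock=5
Op 6: tick 3 -> clock=8. purged={c.com}
lookup c.com: not in cache (expired or never inserted)

Answer: NXDOMAIN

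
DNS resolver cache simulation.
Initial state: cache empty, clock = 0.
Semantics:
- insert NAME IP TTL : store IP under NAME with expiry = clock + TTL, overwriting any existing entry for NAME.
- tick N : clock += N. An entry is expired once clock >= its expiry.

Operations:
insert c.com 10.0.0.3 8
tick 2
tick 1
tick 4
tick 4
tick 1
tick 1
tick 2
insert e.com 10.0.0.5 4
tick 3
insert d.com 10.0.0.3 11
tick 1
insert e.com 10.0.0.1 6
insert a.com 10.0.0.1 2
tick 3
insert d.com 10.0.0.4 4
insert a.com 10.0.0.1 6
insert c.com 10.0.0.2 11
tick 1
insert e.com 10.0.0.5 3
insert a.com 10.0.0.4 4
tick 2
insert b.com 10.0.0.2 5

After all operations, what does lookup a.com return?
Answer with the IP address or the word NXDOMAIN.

Op 1: insert c.com -> 10.0.0.3 (expiry=0+8=8). clock=0
Op 2: tick 2 -> clock=2.
Op 3: tick 1 -> clock=3.
Op 4: tick 4 -> clock=7.
Op 5: tick 4 -> clock=11. purged={c.com}
Op 6: tick 1 -> clock=12.
Op 7: tick 1 -> clock=13.
Op 8: tick 2 -> clock=15.
Op 9: insert e.com -> 10.0.0.5 (expiry=15+4=19). clock=15
Op 10: tick 3 -> clock=18.
Op 11: insert d.com -> 10.0.0.3 (expiry=18+11=29). clock=18
Op 12: tick 1 -> clock=19. purged={e.com}
Op 13: insert e.com -> 10.0.0.1 (expiry=19+6=25). clock=19
Op 14: insert a.com -> 10.0.0.1 (expiry=19+2=21). clock=19
Op 15: tick 3 -> clock=22. purged={a.com}
Op 16: insert d.com -> 10.0.0.4 (expiry=22+4=26). clock=22
Op 17: insert a.com -> 10.0.0.1 (expiry=22+6=28). clock=22
Op 18: insert c.com -> 10.0.0.2 (expiry=22+11=33). clock=22
Op 19: tick 1 -> clock=23.
Op 20: insert e.com -> 10.0.0.5 (expiry=23+3=26). clock=23
Op 21: insert a.com -> 10.0.0.4 (expiry=23+4=27). clock=23
Op 22: tick 2 -> clock=25.
Op 23: insert b.com -> 10.0.0.2 (expiry=25+5=30). clock=25
lookup a.com: present, ip=10.0.0.4 expiry=27 > clock=25

Answer: 10.0.0.4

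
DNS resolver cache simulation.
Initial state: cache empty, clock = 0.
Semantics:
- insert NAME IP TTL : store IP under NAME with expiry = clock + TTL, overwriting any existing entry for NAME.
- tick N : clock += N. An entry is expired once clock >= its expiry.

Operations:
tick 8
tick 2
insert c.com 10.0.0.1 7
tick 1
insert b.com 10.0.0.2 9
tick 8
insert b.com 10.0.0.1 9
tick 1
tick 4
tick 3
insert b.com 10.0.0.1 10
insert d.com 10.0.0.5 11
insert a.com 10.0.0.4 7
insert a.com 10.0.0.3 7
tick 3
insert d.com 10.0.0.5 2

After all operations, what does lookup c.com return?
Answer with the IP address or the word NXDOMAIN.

Answer: NXDOMAIN

Derivation:
Op 1: tick 8 -> clock=8.
Op 2: tick 2 -> clock=10.
Op 3: insert c.com -> 10.0.0.1 (expiry=10+7=17). clock=10
Op 4: tick 1 -> clock=11.
Op 5: insert b.com -> 10.0.0.2 (expiry=11+9=20). clock=11
Op 6: tick 8 -> clock=19. purged={c.com}
Op 7: insert b.com -> 10.0.0.1 (expiry=19+9=28). clock=19
Op 8: tick 1 -> clock=20.
Op 9: tick 4 -> clock=24.
Op 10: tick 3 -> clock=27.
Op 11: insert b.com -> 10.0.0.1 (expiry=27+10=37). clock=27
Op 12: insert d.com -> 10.0.0.5 (expiry=27+11=38). clock=27
Op 13: insert a.com -> 10.0.0.4 (expiry=27+7=34). clock=27
Op 14: insert a.com -> 10.0.0.3 (expiry=27+7=34). clock=27
Op 15: tick 3 -> clock=30.
Op 16: insert d.com -> 10.0.0.5 (expiry=30+2=32). clock=30
lookup c.com: not in cache (expired or never inserted)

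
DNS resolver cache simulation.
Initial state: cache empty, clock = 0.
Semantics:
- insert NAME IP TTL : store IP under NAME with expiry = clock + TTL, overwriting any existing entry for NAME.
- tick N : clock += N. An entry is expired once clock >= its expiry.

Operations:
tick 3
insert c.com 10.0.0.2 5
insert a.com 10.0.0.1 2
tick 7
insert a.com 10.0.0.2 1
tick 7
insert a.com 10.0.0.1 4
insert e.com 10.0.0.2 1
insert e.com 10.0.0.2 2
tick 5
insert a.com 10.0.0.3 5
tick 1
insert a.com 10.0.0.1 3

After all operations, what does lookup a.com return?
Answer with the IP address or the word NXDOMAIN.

Op 1: tick 3 -> clock=3.
Op 2: insert c.com -> 10.0.0.2 (expiry=3+5=8). clock=3
Op 3: insert a.com -> 10.0.0.1 (expiry=3+2=5). clock=3
Op 4: tick 7 -> clock=10. purged={a.com,c.com}
Op 5: insert a.com -> 10.0.0.2 (expiry=10+1=11). clock=10
Op 6: tick 7 -> clock=17. purged={a.com}
Op 7: insert a.com -> 10.0.0.1 (expiry=17+4=21). clock=17
Op 8: insert e.com -> 10.0.0.2 (expiry=17+1=18). clock=17
Op 9: insert e.com -> 10.0.0.2 (expiry=17+2=19). clock=17
Op 10: tick 5 -> clock=22. purged={a.com,e.com}
Op 11: insert a.com -> 10.0.0.3 (expiry=22+5=27). clock=22
Op 12: tick 1 -> clock=23.
Op 13: insert a.com -> 10.0.0.1 (expiry=23+3=26). clock=23
lookup a.com: present, ip=10.0.0.1 expiry=26 > clock=23

Answer: 10.0.0.1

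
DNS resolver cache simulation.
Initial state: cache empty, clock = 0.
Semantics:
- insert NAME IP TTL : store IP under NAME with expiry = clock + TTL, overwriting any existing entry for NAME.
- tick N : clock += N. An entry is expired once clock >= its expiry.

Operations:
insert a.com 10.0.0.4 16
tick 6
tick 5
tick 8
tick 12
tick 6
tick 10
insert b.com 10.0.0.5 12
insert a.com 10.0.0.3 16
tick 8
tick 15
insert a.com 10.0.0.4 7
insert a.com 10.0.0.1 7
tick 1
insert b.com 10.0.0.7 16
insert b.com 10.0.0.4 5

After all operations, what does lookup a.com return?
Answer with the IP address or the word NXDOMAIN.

Op 1: insert a.com -> 10.0.0.4 (expiry=0+16=16). clock=0
Op 2: tick 6 -> clock=6.
Op 3: tick 5 -> clock=11.
Op 4: tick 8 -> clock=19. purged={a.com}
Op 5: tick 12 -> clock=31.
Op 6: tick 6 -> clock=37.
Op 7: tick 10 -> clock=47.
Op 8: insert b.com -> 10.0.0.5 (expiry=47+12=59). clock=47
Op 9: insert a.com -> 10.0.0.3 (expiry=47+16=63). clock=47
Op 10: tick 8 -> clock=55.
Op 11: tick 15 -> clock=70. purged={a.com,b.com}
Op 12: insert a.com -> 10.0.0.4 (expiry=70+7=77). clock=70
Op 13: insert a.com -> 10.0.0.1 (expiry=70+7=77). clock=70
Op 14: tick 1 -> clock=71.
Op 15: insert b.com -> 10.0.0.7 (expiry=71+16=87). clock=71
Op 16: insert b.com -> 10.0.0.4 (expiry=71+5=76). clock=71
lookup a.com: present, ip=10.0.0.1 expiry=77 > clock=71

Answer: 10.0.0.1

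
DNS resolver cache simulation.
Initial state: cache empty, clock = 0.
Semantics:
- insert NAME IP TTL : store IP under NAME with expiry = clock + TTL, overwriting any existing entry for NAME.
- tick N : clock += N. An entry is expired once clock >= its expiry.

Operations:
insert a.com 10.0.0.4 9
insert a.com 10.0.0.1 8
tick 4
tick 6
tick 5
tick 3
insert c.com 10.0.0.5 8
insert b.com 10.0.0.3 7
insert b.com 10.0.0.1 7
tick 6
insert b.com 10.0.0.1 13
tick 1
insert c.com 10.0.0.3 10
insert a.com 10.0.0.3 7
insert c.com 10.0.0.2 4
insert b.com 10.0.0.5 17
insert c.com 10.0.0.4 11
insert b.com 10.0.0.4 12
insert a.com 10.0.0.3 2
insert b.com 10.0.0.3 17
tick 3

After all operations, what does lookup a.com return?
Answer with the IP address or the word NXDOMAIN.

Answer: NXDOMAIN

Derivation:
Op 1: insert a.com -> 10.0.0.4 (expiry=0+9=9). clock=0
Op 2: insert a.com -> 10.0.0.1 (expiry=0+8=8). clock=0
Op 3: tick 4 -> clock=4.
Op 4: tick 6 -> clock=10. purged={a.com}
Op 5: tick 5 -> clock=15.
Op 6: tick 3 -> clock=18.
Op 7: insert c.com -> 10.0.0.5 (expiry=18+8=26). clock=18
Op 8: insert b.com -> 10.0.0.3 (expiry=18+7=25). clock=18
Op 9: insert b.com -> 10.0.0.1 (expiry=18+7=25). clock=18
Op 10: tick 6 -> clock=24.
Op 11: insert b.com -> 10.0.0.1 (expiry=24+13=37). clock=24
Op 12: tick 1 -> clock=25.
Op 13: insert c.com -> 10.0.0.3 (expiry=25+10=35). clock=25
Op 14: insert a.com -> 10.0.0.3 (expiry=25+7=32). clock=25
Op 15: insert c.com -> 10.0.0.2 (expiry=25+4=29). clock=25
Op 16: insert b.com -> 10.0.0.5 (expiry=25+17=42). clock=25
Op 17: insert c.com -> 10.0.0.4 (expiry=25+11=36). clock=25
Op 18: insert b.com -> 10.0.0.4 (expiry=25+12=37). clock=25
Op 19: insert a.com -> 10.0.0.3 (expiry=25+2=27). clock=25
Op 20: insert b.com -> 10.0.0.3 (expiry=25+17=42). clock=25
Op 21: tick 3 -> clock=28. purged={a.com}
lookup a.com: not in cache (expired or never inserted)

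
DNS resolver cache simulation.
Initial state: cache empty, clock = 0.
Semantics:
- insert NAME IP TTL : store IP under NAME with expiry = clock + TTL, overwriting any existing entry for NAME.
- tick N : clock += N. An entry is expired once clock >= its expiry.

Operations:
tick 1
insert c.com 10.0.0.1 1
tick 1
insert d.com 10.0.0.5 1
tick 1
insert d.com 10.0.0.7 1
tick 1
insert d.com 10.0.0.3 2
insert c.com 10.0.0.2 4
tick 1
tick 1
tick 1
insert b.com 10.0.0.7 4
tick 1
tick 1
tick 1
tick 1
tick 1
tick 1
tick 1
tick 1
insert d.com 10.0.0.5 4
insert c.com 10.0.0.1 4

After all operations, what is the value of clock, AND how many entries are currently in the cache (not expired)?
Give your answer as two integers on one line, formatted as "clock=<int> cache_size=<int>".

Op 1: tick 1 -> clock=1.
Op 2: insert c.com -> 10.0.0.1 (expiry=1+1=2). clock=1
Op 3: tick 1 -> clock=2. purged={c.com}
Op 4: insert d.com -> 10.0.0.5 (expiry=2+1=3). clock=2
Op 5: tick 1 -> clock=3. purged={d.com}
Op 6: insert d.com -> 10.0.0.7 (expiry=3+1=4). clock=3
Op 7: tick 1 -> clock=4. purged={d.com}
Op 8: insert d.com -> 10.0.0.3 (expiry=4+2=6). clock=4
Op 9: insert c.com -> 10.0.0.2 (expiry=4+4=8). clock=4
Op 10: tick 1 -> clock=5.
Op 11: tick 1 -> clock=6. purged={d.com}
Op 12: tick 1 -> clock=7.
Op 13: insert b.com -> 10.0.0.7 (expiry=7+4=11). clock=7
Op 14: tick 1 -> clock=8. purged={c.com}
Op 15: tick 1 -> clock=9.
Op 16: tick 1 -> clock=10.
Op 17: tick 1 -> clock=11. purged={b.com}
Op 18: tick 1 -> clock=12.
Op 19: tick 1 -> clock=13.
Op 20: tick 1 -> clock=14.
Op 21: tick 1 -> clock=15.
Op 22: insert d.com -> 10.0.0.5 (expiry=15+4=19). clock=15
Op 23: insert c.com -> 10.0.0.1 (expiry=15+4=19). clock=15
Final clock = 15
Final cache (unexpired): {c.com,d.com} -> size=2

Answer: clock=15 cache_size=2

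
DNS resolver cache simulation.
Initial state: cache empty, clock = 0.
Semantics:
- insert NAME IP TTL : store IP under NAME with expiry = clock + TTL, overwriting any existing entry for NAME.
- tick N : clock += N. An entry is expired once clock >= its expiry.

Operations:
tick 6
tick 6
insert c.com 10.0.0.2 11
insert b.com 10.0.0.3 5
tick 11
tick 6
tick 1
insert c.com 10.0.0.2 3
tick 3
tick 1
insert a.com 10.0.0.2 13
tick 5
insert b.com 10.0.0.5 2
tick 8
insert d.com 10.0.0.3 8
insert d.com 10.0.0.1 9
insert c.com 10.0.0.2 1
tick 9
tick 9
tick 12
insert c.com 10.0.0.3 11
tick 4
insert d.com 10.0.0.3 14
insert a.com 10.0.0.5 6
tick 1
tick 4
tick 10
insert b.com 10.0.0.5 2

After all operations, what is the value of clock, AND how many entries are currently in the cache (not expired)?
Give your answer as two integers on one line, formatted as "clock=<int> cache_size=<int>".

Op 1: tick 6 -> clock=6.
Op 2: tick 6 -> clock=12.
Op 3: insert c.com -> 10.0.0.2 (expiry=12+11=23). clock=12
Op 4: insert b.com -> 10.0.0.3 (expiry=12+5=17). clock=12
Op 5: tick 11 -> clock=23. purged={b.com,c.com}
Op 6: tick 6 -> clock=29.
Op 7: tick 1 -> clock=30.
Op 8: insert c.com -> 10.0.0.2 (expiry=30+3=33). clock=30
Op 9: tick 3 -> clock=33. purged={c.com}
Op 10: tick 1 -> clock=34.
Op 11: insert a.com -> 10.0.0.2 (expiry=34+13=47). clock=34
Op 12: tick 5 -> clock=39.
Op 13: insert b.com -> 10.0.0.5 (expiry=39+2=41). clock=39
Op 14: tick 8 -> clock=47. purged={a.com,b.com}
Op 15: insert d.com -> 10.0.0.3 (expiry=47+8=55). clock=47
Op 16: insert d.com -> 10.0.0.1 (expiry=47+9=56). clock=47
Op 17: insert c.com -> 10.0.0.2 (expiry=47+1=48). clock=47
Op 18: tick 9 -> clock=56. purged={c.com,d.com}
Op 19: tick 9 -> clock=65.
Op 20: tick 12 -> clock=77.
Op 21: insert c.com -> 10.0.0.3 (expiry=77+11=88). clock=77
Op 22: tick 4 -> clock=81.
Op 23: insert d.com -> 10.0.0.3 (expiry=81+14=95). clock=81
Op 24: insert a.com -> 10.0.0.5 (expiry=81+6=87). clock=81
Op 25: tick 1 -> clock=82.
Op 26: tick 4 -> clock=86.
Op 27: tick 10 -> clock=96. purged={a.com,c.com,d.com}
Op 28: insert b.com -> 10.0.0.5 (expiry=96+2=98). clock=96
Final clock = 96
Final cache (unexpired): {b.com} -> size=1

Answer: clock=96 cache_size=1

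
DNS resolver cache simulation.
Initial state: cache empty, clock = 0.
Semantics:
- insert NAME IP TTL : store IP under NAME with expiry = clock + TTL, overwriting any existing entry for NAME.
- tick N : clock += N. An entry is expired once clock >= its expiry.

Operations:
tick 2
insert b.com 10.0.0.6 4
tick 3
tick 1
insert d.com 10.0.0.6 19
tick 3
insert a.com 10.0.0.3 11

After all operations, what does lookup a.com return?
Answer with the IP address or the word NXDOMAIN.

Answer: 10.0.0.3

Derivation:
Op 1: tick 2 -> clock=2.
Op 2: insert b.com -> 10.0.0.6 (expiry=2+4=6). clock=2
Op 3: tick 3 -> clock=5.
Op 4: tick 1 -> clock=6. purged={b.com}
Op 5: insert d.com -> 10.0.0.6 (expiry=6+19=25). clock=6
Op 6: tick 3 -> clock=9.
Op 7: insert a.com -> 10.0.0.3 (expiry=9+11=20). clock=9
lookup a.com: present, ip=10.0.0.3 expiry=20 > clock=9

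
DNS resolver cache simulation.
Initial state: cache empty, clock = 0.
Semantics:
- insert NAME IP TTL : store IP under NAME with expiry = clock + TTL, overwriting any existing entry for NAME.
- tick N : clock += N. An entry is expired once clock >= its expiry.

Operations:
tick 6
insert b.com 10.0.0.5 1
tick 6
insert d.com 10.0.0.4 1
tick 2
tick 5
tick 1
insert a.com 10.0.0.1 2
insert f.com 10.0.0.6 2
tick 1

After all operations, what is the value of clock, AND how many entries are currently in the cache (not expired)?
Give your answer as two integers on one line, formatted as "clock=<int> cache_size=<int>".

Answer: clock=21 cache_size=2

Derivation:
Op 1: tick 6 -> clock=6.
Op 2: insert b.com -> 10.0.0.5 (expiry=6+1=7). clock=6
Op 3: tick 6 -> clock=12. purged={b.com}
Op 4: insert d.com -> 10.0.0.4 (expiry=12+1=13). clock=12
Op 5: tick 2 -> clock=14. purged={d.com}
Op 6: tick 5 -> clock=19.
Op 7: tick 1 -> clock=20.
Op 8: insert a.com -> 10.0.0.1 (expiry=20+2=22). clock=20
Op 9: insert f.com -> 10.0.0.6 (expiry=20+2=22). clock=20
Op 10: tick 1 -> clock=21.
Final clock = 21
Final cache (unexpired): {a.com,f.com} -> size=2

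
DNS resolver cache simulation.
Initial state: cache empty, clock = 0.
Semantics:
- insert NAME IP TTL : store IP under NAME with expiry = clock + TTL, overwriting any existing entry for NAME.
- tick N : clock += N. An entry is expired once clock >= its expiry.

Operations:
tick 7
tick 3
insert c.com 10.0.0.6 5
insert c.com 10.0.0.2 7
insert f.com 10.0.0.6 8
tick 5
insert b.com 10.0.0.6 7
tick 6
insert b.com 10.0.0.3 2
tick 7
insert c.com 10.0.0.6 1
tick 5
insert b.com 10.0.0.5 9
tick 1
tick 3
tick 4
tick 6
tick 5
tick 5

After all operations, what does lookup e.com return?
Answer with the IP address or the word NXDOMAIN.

Op 1: tick 7 -> clock=7.
Op 2: tick 3 -> clock=10.
Op 3: insert c.com -> 10.0.0.6 (expiry=10+5=15). clock=10
Op 4: insert c.com -> 10.0.0.2 (expiry=10+7=17). clock=10
Op 5: insert f.com -> 10.0.0.6 (expiry=10+8=18). clock=10
Op 6: tick 5 -> clock=15.
Op 7: insert b.com -> 10.0.0.6 (expiry=15+7=22). clock=15
Op 8: tick 6 -> clock=21. purged={c.com,f.com}
Op 9: insert b.com -> 10.0.0.3 (expiry=21+2=23). clock=21
Op 10: tick 7 -> clock=28. purged={b.com}
Op 11: insert c.com -> 10.0.0.6 (expiry=28+1=29). clock=28
Op 12: tick 5 -> clock=33. purged={c.com}
Op 13: insert b.com -> 10.0.0.5 (expiry=33+9=42). clock=33
Op 14: tick 1 -> clock=34.
Op 15: tick 3 -> clock=37.
Op 16: tick 4 -> clock=41.
Op 17: tick 6 -> clock=47. purged={b.com}
Op 18: tick 5 -> clock=52.
Op 19: tick 5 -> clock=57.
lookup e.com: not in cache (expired or never inserted)

Answer: NXDOMAIN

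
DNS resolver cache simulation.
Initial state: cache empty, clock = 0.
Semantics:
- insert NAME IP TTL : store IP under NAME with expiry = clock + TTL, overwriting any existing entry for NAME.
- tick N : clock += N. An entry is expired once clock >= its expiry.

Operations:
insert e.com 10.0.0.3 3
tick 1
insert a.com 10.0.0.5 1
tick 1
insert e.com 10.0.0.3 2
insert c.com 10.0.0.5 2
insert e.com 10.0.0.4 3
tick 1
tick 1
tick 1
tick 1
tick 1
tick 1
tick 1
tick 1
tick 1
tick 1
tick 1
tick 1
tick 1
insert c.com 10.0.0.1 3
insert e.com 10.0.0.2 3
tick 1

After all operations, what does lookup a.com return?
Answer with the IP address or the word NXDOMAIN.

Answer: NXDOMAIN

Derivation:
Op 1: insert e.com -> 10.0.0.3 (expiry=0+3=3). clock=0
Op 2: tick 1 -> clock=1.
Op 3: insert a.com -> 10.0.0.5 (expiry=1+1=2). clock=1
Op 4: tick 1 -> clock=2. purged={a.com}
Op 5: insert e.com -> 10.0.0.3 (expiry=2+2=4). clock=2
Op 6: insert c.com -> 10.0.0.5 (expiry=2+2=4). clock=2
Op 7: insert e.com -> 10.0.0.4 (expiry=2+3=5). clock=2
Op 8: tick 1 -> clock=3.
Op 9: tick 1 -> clock=4. purged={c.com}
Op 10: tick 1 -> clock=5. purged={e.com}
Op 11: tick 1 -> clock=6.
Op 12: tick 1 -> clock=7.
Op 13: tick 1 -> clock=8.
Op 14: tick 1 -> clock=9.
Op 15: tick 1 -> clock=10.
Op 16: tick 1 -> clock=11.
Op 17: tick 1 -> clock=12.
Op 18: tick 1 -> clock=13.
Op 19: tick 1 -> clock=14.
Op 20: tick 1 -> clock=15.
Op 21: insert c.com -> 10.0.0.1 (expiry=15+3=18). clock=15
Op 22: insert e.com -> 10.0.0.2 (expiry=15+3=18). clock=15
Op 23: tick 1 -> clock=16.
lookup a.com: not in cache (expired or never inserted)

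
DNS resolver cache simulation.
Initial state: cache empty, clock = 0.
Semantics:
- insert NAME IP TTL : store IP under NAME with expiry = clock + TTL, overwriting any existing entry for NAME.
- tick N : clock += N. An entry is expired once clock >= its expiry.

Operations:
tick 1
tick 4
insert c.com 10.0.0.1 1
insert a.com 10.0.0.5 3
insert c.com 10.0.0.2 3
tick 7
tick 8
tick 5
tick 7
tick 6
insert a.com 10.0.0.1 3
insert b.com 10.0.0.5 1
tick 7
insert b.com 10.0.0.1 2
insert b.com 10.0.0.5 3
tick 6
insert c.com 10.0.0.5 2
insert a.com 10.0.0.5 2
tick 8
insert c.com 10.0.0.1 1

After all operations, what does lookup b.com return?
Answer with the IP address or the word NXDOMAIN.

Op 1: tick 1 -> clock=1.
Op 2: tick 4 -> clock=5.
Op 3: insert c.com -> 10.0.0.1 (expiry=5+1=6). clock=5
Op 4: insert a.com -> 10.0.0.5 (expiry=5+3=8). clock=5
Op 5: insert c.com -> 10.0.0.2 (expiry=5+3=8). clock=5
Op 6: tick 7 -> clock=12. purged={a.com,c.com}
Op 7: tick 8 -> clock=20.
Op 8: tick 5 -> clock=25.
Op 9: tick 7 -> clock=32.
Op 10: tick 6 -> clock=38.
Op 11: insert a.com -> 10.0.0.1 (expiry=38+3=41). clock=38
Op 12: insert b.com -> 10.0.0.5 (expiry=38+1=39). clock=38
Op 13: tick 7 -> clock=45. purged={a.com,b.com}
Op 14: insert b.com -> 10.0.0.1 (expiry=45+2=47). clock=45
Op 15: insert b.com -> 10.0.0.5 (expiry=45+3=48). clock=45
Op 16: tick 6 -> clock=51. purged={b.com}
Op 17: insert c.com -> 10.0.0.5 (expiry=51+2=53). clock=51
Op 18: insert a.com -> 10.0.0.5 (expiry=51+2=53). clock=51
Op 19: tick 8 -> clock=59. purged={a.com,c.com}
Op 20: insert c.com -> 10.0.0.1 (expiry=59+1=60). clock=59
lookup b.com: not in cache (expired or never inserted)

Answer: NXDOMAIN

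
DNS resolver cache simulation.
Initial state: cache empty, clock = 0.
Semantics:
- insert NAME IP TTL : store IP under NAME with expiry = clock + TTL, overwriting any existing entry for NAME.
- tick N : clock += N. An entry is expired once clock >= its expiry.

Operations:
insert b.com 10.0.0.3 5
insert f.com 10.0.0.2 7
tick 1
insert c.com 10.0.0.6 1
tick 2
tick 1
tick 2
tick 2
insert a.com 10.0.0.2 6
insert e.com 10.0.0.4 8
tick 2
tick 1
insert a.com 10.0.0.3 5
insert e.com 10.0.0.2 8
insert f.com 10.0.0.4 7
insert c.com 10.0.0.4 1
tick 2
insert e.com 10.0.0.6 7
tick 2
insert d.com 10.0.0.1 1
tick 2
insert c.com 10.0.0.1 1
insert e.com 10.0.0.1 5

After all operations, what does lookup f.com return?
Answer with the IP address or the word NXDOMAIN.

Op 1: insert b.com -> 10.0.0.3 (expiry=0+5=5). clock=0
Op 2: insert f.com -> 10.0.0.2 (expiry=0+7=7). clock=0
Op 3: tick 1 -> clock=1.
Op 4: insert c.com -> 10.0.0.6 (expiry=1+1=2). clock=1
Op 5: tick 2 -> clock=3. purged={c.com}
Op 6: tick 1 -> clock=4.
Op 7: tick 2 -> clock=6. purged={b.com}
Op 8: tick 2 -> clock=8. purged={f.com}
Op 9: insert a.com -> 10.0.0.2 (expiry=8+6=14). clock=8
Op 10: insert e.com -> 10.0.0.4 (expiry=8+8=16). clock=8
Op 11: tick 2 -> clock=10.
Op 12: tick 1 -> clock=11.
Op 13: insert a.com -> 10.0.0.3 (expiry=11+5=16). clock=11
Op 14: insert e.com -> 10.0.0.2 (expiry=11+8=19). clock=11
Op 15: insert f.com -> 10.0.0.4 (expiry=11+7=18). clock=11
Op 16: insert c.com -> 10.0.0.4 (expiry=11+1=12). clock=11
Op 17: tick 2 -> clock=13. purged={c.com}
Op 18: insert e.com -> 10.0.0.6 (expiry=13+7=20). clock=13
Op 19: tick 2 -> clock=15.
Op 20: insert d.com -> 10.0.0.1 (expiry=15+1=16). clock=15
Op 21: tick 2 -> clock=17. purged={a.com,d.com}
Op 22: insert c.com -> 10.0.0.1 (expiry=17+1=18). clock=17
Op 23: insert e.com -> 10.0.0.1 (expiry=17+5=22). clock=17
lookup f.com: present, ip=10.0.0.4 expiry=18 > clock=17

Answer: 10.0.0.4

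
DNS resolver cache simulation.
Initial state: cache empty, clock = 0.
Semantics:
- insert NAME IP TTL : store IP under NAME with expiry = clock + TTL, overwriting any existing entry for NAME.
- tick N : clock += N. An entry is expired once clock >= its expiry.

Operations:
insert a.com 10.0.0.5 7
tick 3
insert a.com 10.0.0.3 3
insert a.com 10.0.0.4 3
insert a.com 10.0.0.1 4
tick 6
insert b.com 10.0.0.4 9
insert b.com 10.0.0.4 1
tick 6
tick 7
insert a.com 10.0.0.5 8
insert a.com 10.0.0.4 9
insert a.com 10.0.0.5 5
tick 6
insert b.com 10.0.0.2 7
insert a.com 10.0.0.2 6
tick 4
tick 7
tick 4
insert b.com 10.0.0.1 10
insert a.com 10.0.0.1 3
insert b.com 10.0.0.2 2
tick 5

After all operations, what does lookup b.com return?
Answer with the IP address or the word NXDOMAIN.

Op 1: insert a.com -> 10.0.0.5 (expiry=0+7=7). clock=0
Op 2: tick 3 -> clock=3.
Op 3: insert a.com -> 10.0.0.3 (expiry=3+3=6). clock=3
Op 4: insert a.com -> 10.0.0.4 (expiry=3+3=6). clock=3
Op 5: insert a.com -> 10.0.0.1 (expiry=3+4=7). clock=3
Op 6: tick 6 -> clock=9. purged={a.com}
Op 7: insert b.com -> 10.0.0.4 (expiry=9+9=18). clock=9
Op 8: insert b.com -> 10.0.0.4 (expiry=9+1=10). clock=9
Op 9: tick 6 -> clock=15. purged={b.com}
Op 10: tick 7 -> clock=22.
Op 11: insert a.com -> 10.0.0.5 (expiry=22+8=30). clock=22
Op 12: insert a.com -> 10.0.0.4 (expiry=22+9=31). clock=22
Op 13: insert a.com -> 10.0.0.5 (expiry=22+5=27). clock=22
Op 14: tick 6 -> clock=28. purged={a.com}
Op 15: insert b.com -> 10.0.0.2 (expiry=28+7=35). clock=28
Op 16: insert a.com -> 10.0.0.2 (expiry=28+6=34). clock=28
Op 17: tick 4 -> clock=32.
Op 18: tick 7 -> clock=39. purged={a.com,b.com}
Op 19: tick 4 -> clock=43.
Op 20: insert b.com -> 10.0.0.1 (expiry=43+10=53). clock=43
Op 21: insert a.com -> 10.0.0.1 (expiry=43+3=46). clock=43
Op 22: insert b.com -> 10.0.0.2 (expiry=43+2=45). clock=43
Op 23: tick 5 -> clock=48. purged={a.com,b.com}
lookup b.com: not in cache (expired or never inserted)

Answer: NXDOMAIN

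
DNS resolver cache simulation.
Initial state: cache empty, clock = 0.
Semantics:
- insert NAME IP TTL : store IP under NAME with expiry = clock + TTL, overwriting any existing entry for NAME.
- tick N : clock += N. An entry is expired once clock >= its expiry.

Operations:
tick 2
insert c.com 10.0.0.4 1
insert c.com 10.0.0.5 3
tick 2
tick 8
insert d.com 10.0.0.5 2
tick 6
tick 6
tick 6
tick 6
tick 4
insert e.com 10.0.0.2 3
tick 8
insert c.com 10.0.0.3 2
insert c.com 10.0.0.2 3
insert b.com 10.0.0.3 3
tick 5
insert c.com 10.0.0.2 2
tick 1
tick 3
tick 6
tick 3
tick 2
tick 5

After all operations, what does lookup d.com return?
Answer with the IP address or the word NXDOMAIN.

Answer: NXDOMAIN

Derivation:
Op 1: tick 2 -> clock=2.
Op 2: insert c.com -> 10.0.0.4 (expiry=2+1=3). clock=2
Op 3: insert c.com -> 10.0.0.5 (expiry=2+3=5). clock=2
Op 4: tick 2 -> clock=4.
Op 5: tick 8 -> clock=12. purged={c.com}
Op 6: insert d.com -> 10.0.0.5 (expiry=12+2=14). clock=12
Op 7: tick 6 -> clock=18. purged={d.com}
Op 8: tick 6 -> clock=24.
Op 9: tick 6 -> clock=30.
Op 10: tick 6 -> clock=36.
Op 11: tick 4 -> clock=40.
Op 12: insert e.com -> 10.0.0.2 (expiry=40+3=43). clock=40
Op 13: tick 8 -> clock=48. purged={e.com}
Op 14: insert c.com -> 10.0.0.3 (expiry=48+2=50). clock=48
Op 15: insert c.com -> 10.0.0.2 (expiry=48+3=51). clock=48
Op 16: insert b.com -> 10.0.0.3 (expiry=48+3=51). clock=48
Op 17: tick 5 -> clock=53. purged={b.com,c.com}
Op 18: insert c.com -> 10.0.0.2 (expiry=53+2=55). clock=53
Op 19: tick 1 -> clock=54.
Op 20: tick 3 -> clock=57. purged={c.com}
Op 21: tick 6 -> clock=63.
Op 22: tick 3 -> clock=66.
Op 23: tick 2 -> clock=68.
Op 24: tick 5 -> clock=73.
lookup d.com: not in cache (expired or never inserted)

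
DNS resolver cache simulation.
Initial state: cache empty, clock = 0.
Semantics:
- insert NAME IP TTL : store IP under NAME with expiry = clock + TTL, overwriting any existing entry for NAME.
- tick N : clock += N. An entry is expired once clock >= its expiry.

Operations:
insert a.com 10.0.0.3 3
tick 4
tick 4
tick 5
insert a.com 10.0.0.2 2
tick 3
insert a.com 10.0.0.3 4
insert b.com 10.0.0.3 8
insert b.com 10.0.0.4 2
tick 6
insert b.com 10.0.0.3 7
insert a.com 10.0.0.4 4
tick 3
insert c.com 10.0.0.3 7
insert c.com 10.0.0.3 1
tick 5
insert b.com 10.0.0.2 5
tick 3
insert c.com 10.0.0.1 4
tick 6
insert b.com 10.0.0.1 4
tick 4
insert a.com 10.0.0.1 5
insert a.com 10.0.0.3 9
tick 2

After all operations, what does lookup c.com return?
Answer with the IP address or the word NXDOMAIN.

Answer: NXDOMAIN

Derivation:
Op 1: insert a.com -> 10.0.0.3 (expiry=0+3=3). clock=0
Op 2: tick 4 -> clock=4. purged={a.com}
Op 3: tick 4 -> clock=8.
Op 4: tick 5 -> clock=13.
Op 5: insert a.com -> 10.0.0.2 (expiry=13+2=15). clock=13
Op 6: tick 3 -> clock=16. purged={a.com}
Op 7: insert a.com -> 10.0.0.3 (expiry=16+4=20). clock=16
Op 8: insert b.com -> 10.0.0.3 (expiry=16+8=24). clock=16
Op 9: insert b.com -> 10.0.0.4 (expiry=16+2=18). clock=16
Op 10: tick 6 -> clock=22. purged={a.com,b.com}
Op 11: insert b.com -> 10.0.0.3 (expiry=22+7=29). clock=22
Op 12: insert a.com -> 10.0.0.4 (expiry=22+4=26). clock=22
Op 13: tick 3 -> clock=25.
Op 14: insert c.com -> 10.0.0.3 (expiry=25+7=32). clock=25
Op 15: insert c.com -> 10.0.0.3 (expiry=25+1=26). clock=25
Op 16: tick 5 -> clock=30. purged={a.com,b.com,c.com}
Op 17: insert b.com -> 10.0.0.2 (expiry=30+5=35). clock=30
Op 18: tick 3 -> clock=33.
Op 19: insert c.com -> 10.0.0.1 (expiry=33+4=37). clock=33
Op 20: tick 6 -> clock=39. purged={b.com,c.com}
Op 21: insert b.com -> 10.0.0.1 (expiry=39+4=43). clock=39
Op 22: tick 4 -> clock=43. purged={b.com}
Op 23: insert a.com -> 10.0.0.1 (expiry=43+5=48). clock=43
Op 24: insert a.com -> 10.0.0.3 (expiry=43+9=52). clock=43
Op 25: tick 2 -> clock=45.
lookup c.com: not in cache (expired or never inserted)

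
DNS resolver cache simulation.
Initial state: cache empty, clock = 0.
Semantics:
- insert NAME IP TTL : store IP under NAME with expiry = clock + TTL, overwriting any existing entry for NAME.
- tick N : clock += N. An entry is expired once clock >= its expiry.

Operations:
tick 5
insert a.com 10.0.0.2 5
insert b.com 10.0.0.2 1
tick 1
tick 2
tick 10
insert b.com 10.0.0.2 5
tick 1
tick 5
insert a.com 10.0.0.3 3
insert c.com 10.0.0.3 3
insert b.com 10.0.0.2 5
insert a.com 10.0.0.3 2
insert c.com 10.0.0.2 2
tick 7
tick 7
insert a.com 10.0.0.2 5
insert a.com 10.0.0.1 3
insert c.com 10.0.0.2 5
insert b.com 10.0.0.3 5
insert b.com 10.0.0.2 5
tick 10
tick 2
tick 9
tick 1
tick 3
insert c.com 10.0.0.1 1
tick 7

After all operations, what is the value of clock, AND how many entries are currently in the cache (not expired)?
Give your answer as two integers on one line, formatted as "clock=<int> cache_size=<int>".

Answer: clock=70 cache_size=0

Derivation:
Op 1: tick 5 -> clock=5.
Op 2: insert a.com -> 10.0.0.2 (expiry=5+5=10). clock=5
Op 3: insert b.com -> 10.0.0.2 (expiry=5+1=6). clock=5
Op 4: tick 1 -> clock=6. purged={b.com}
Op 5: tick 2 -> clock=8.
Op 6: tick 10 -> clock=18. purged={a.com}
Op 7: insert b.com -> 10.0.0.2 (expiry=18+5=23). clock=18
Op 8: tick 1 -> clock=19.
Op 9: tick 5 -> clock=24. purged={b.com}
Op 10: insert a.com -> 10.0.0.3 (expiry=24+3=27). clock=24
Op 11: insert c.com -> 10.0.0.3 (expiry=24+3=27). clock=24
Op 12: insert b.com -> 10.0.0.2 (expiry=24+5=29). clock=24
Op 13: insert a.com -> 10.0.0.3 (expiry=24+2=26). clock=24
Op 14: insert c.com -> 10.0.0.2 (expiry=24+2=26). clock=24
Op 15: tick 7 -> clock=31. purged={a.com,b.com,c.com}
Op 16: tick 7 -> clock=38.
Op 17: insert a.com -> 10.0.0.2 (expiry=38+5=43). clock=38
Op 18: insert a.com -> 10.0.0.1 (expiry=38+3=41). clock=38
Op 19: insert c.com -> 10.0.0.2 (expiry=38+5=43). clock=38
Op 20: insert b.com -> 10.0.0.3 (expiry=38+5=43). clock=38
Op 21: insert b.com -> 10.0.0.2 (expiry=38+5=43). clock=38
Op 22: tick 10 -> clock=48. purged={a.com,b.com,c.com}
Op 23: tick 2 -> clock=50.
Op 24: tick 9 -> clock=59.
Op 25: tick 1 -> clock=60.
Op 26: tick 3 -> clock=63.
Op 27: insert c.com -> 10.0.0.1 (expiry=63+1=64). clock=63
Op 28: tick 7 -> clock=70. purged={c.com}
Final clock = 70
Final cache (unexpired): {} -> size=0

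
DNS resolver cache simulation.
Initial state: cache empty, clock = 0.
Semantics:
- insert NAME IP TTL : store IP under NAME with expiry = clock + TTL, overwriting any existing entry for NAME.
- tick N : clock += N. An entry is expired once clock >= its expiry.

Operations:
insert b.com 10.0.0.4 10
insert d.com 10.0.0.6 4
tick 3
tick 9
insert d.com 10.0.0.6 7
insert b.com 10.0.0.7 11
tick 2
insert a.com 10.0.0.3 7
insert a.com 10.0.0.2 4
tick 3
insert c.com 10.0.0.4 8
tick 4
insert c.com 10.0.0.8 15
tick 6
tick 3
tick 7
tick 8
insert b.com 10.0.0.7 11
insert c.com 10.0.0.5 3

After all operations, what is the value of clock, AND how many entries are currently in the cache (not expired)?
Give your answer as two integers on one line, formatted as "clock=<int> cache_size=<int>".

Answer: clock=45 cache_size=2

Derivation:
Op 1: insert b.com -> 10.0.0.4 (expiry=0+10=10). clock=0
Op 2: insert d.com -> 10.0.0.6 (expiry=0+4=4). clock=0
Op 3: tick 3 -> clock=3.
Op 4: tick 9 -> clock=12. purged={b.com,d.com}
Op 5: insert d.com -> 10.0.0.6 (expiry=12+7=19). clock=12
Op 6: insert b.com -> 10.0.0.7 (expiry=12+11=23). clock=12
Op 7: tick 2 -> clock=14.
Op 8: insert a.com -> 10.0.0.3 (expiry=14+7=21). clock=14
Op 9: insert a.com -> 10.0.0.2 (expiry=14+4=18). clock=14
Op 10: tick 3 -> clock=17.
Op 11: insert c.com -> 10.0.0.4 (expiry=17+8=25). clock=17
Op 12: tick 4 -> clock=21. purged={a.com,d.com}
Op 13: insert c.com -> 10.0.0.8 (expiry=21+15=36). clock=21
Op 14: tick 6 -> clock=27. purged={b.com}
Op 15: tick 3 -> clock=30.
Op 16: tick 7 -> clock=37. purged={c.com}
Op 17: tick 8 -> clock=45.
Op 18: insert b.com -> 10.0.0.7 (expiry=45+11=56). clock=45
Op 19: insert c.com -> 10.0.0.5 (expiry=45+3=48). clock=45
Final clock = 45
Final cache (unexpired): {b.com,c.com} -> size=2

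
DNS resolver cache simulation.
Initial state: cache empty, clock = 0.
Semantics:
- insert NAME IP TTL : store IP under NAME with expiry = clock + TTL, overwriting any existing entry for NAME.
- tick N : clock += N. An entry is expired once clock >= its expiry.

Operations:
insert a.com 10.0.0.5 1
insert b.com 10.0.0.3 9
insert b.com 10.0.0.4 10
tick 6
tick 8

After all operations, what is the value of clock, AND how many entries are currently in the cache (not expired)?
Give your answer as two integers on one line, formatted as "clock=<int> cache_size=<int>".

Answer: clock=14 cache_size=0

Derivation:
Op 1: insert a.com -> 10.0.0.5 (expiry=0+1=1). clock=0
Op 2: insert b.com -> 10.0.0.3 (expiry=0+9=9). clock=0
Op 3: insert b.com -> 10.0.0.4 (expiry=0+10=10). clock=0
Op 4: tick 6 -> clock=6. purged={a.com}
Op 5: tick 8 -> clock=14. purged={b.com}
Final clock = 14
Final cache (unexpired): {} -> size=0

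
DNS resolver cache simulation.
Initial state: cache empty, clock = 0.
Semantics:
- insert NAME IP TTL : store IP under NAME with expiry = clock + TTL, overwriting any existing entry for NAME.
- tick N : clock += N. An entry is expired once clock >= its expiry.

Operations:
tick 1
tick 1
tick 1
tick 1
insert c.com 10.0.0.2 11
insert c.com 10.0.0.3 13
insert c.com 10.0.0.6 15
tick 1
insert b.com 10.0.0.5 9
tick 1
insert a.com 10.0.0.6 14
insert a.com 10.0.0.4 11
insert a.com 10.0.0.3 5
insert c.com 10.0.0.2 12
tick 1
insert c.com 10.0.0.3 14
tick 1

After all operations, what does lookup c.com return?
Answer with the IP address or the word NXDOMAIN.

Op 1: tick 1 -> clock=1.
Op 2: tick 1 -> clock=2.
Op 3: tick 1 -> clock=3.
Op 4: tick 1 -> clock=4.
Op 5: insert c.com -> 10.0.0.2 (expiry=4+11=15). clock=4
Op 6: insert c.com -> 10.0.0.3 (expiry=4+13=17). clock=4
Op 7: insert c.com -> 10.0.0.6 (expiry=4+15=19). clock=4
Op 8: tick 1 -> clock=5.
Op 9: insert b.com -> 10.0.0.5 (expiry=5+9=14). clock=5
Op 10: tick 1 -> clock=6.
Op 11: insert a.com -> 10.0.0.6 (expiry=6+14=20). clock=6
Op 12: insert a.com -> 10.0.0.4 (expiry=6+11=17). clock=6
Op 13: insert a.com -> 10.0.0.3 (expiry=6+5=11). clock=6
Op 14: insert c.com -> 10.0.0.2 (expiry=6+12=18). clock=6
Op 15: tick 1 -> clock=7.
Op 16: insert c.com -> 10.0.0.3 (expiry=7+14=21). clock=7
Op 17: tick 1 -> clock=8.
lookup c.com: present, ip=10.0.0.3 expiry=21 > clock=8

Answer: 10.0.0.3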